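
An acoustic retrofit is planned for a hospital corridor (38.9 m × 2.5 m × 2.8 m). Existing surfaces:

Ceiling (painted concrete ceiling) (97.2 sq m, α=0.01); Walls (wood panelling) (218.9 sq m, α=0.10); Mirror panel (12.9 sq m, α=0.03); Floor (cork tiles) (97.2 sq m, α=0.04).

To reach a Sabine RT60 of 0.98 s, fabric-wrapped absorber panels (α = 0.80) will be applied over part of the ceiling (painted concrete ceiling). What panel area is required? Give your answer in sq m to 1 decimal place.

Total absorption A₁ = 97.2·0.01 + 218.9·0.10 + 12.9·0.03 + 97.2·0.04
  = 0.972 + 21.890 + 0.387 + 3.888 = 27.137 sq m sabins.
Required A₂ = 0.161·272.3/0.98 = 44.735 sabins.
Absorption to add: 44.735 − 27.137 = 17.598 sabins.
Net gain per sq m: Δα = 0.80 − 0.01 = 0.79.
Panel area = 17.598 / 0.79 = 22.3 sq m.

22.3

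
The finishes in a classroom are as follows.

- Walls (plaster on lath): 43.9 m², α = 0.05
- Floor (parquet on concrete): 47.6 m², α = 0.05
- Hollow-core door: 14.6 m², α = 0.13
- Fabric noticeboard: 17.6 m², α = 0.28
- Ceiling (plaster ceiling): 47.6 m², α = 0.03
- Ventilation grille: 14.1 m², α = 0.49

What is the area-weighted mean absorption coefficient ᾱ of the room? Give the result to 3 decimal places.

0.106

S = Σ Sᵢ = 43.9 + 47.6 + 14.6 + 17.6 + 47.6 + 14.1 = 185.4 m².
A = 43.9×0.05 + 47.6×0.05 + 14.6×0.13 + 17.6×0.28 + 47.6×0.03 + 14.1×0.49 = 19.738 sabins.
ᾱ = A/S = 0.106.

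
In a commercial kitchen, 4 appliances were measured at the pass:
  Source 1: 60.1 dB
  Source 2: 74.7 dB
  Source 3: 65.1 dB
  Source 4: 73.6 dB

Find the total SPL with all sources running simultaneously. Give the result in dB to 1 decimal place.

77.5 dB

Σ 10^(Lᵢ/10) = 5.668e+07.
L_total = 10·log₁₀(5.668e+07) = 77.5 dB.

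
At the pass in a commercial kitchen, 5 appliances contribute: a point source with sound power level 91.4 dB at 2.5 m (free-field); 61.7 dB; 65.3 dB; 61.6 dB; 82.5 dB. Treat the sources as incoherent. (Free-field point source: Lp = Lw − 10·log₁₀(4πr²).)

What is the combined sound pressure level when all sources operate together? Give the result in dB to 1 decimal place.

83.0 dB

Source at 2.5 m: Lp = 91.4 − 10·log₁₀(4π·2.5²) = 91.4 − 10·log₁₀(78.540) = 72.4 dB.
Sum in the linear (power) domain: Σ 10^(Lᵢ/10) = 10^(72.4/10) + 10^(61.7/10) + 10^(65.3/10) + 10^(61.6/10) + 10^(82.5/10) = 2.015e+08.
L_total = 10·log₁₀(2.015e+08) = 83.0 dB.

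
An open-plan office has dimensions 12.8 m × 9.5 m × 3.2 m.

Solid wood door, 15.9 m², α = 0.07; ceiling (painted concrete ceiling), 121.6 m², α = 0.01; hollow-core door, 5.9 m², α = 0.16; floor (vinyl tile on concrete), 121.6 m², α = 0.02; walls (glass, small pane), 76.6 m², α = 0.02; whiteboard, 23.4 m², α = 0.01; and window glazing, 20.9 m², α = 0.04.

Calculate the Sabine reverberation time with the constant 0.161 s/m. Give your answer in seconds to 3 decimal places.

7.542 s

Total absorption A = 15.9·0.07 + 121.6·0.01 + 5.9·0.16 + 121.6·0.02 + 76.6·0.02 + 23.4·0.01 + 20.9·0.04
  = 1.113 + 1.216 + 0.944 + 2.432 + 1.532 + 0.234 + 0.836 = 8.307 m² sabins.
V = 12.8·9.5·3.2 = 389.12 m³.
RT60 = 0.161 · V / A = 0.161 × 389.12 / 8.307 = 7.542 s.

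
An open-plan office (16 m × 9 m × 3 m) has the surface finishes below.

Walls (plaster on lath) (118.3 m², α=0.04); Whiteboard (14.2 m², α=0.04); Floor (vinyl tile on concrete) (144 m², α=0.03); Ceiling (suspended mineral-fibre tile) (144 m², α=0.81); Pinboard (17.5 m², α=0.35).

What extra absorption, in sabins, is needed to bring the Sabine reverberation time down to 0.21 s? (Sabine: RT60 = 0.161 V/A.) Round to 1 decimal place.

A₁ = Σ Sᵢαᵢ = 118.3×0.04 + 14.2×0.04 + 144×0.03 + 144×0.81 + 17.5×0.35 = 132.385 sabins.
Target A₂ = 0.161·432/0.21 = 331.200 sabins (V = 432 m³).
ΔA = A₂ − A₁ = 331.200 − 132.385 = 198.8 sabins.

198.8 sabins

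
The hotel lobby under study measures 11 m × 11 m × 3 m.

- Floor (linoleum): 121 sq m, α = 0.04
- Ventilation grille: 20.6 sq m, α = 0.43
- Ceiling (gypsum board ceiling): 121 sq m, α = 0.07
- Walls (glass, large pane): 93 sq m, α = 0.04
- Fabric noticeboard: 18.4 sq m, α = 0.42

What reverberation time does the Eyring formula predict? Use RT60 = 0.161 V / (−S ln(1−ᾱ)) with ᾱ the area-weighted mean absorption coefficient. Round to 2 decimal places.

S = Σ Sᵢ = 374.0 sq m.
Absorption A = 121·0.04 + 20.6·0.43 + 121·0.07 + 93·0.04 + 18.4·0.42 = 33.616 sabins.
Mean coefficient ᾱ = A/S = 0.0899.
−S·ln(1−ᾱ) = −374.0 × ln(1 − 0.0899) = 35.231.
V = 11 × 11 × 3 = 363 m³.
RT60 = 0.161 × 363 / 35.231 = 1.66 s.

1.66 s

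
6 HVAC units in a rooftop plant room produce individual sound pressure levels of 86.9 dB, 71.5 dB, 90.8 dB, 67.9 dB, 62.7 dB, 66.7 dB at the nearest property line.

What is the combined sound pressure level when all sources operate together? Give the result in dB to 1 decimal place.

92.4 dB

Sum in the linear (power) domain: Σ 10^(Lᵢ/10) = 10^(86.9/10) + 10^(71.5/10) + 10^(90.8/10) + 10^(67.9/10) + 10^(62.7/10) + 10^(66.7/10) = 1.719e+09.
Back to dB: 10·log₁₀ Σ = 92.4 dB.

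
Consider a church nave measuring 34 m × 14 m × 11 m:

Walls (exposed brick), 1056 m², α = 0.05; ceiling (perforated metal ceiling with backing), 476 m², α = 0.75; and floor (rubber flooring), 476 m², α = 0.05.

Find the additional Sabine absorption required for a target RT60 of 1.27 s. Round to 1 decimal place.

Equivalent absorption area: A₁ = 1056·0.05 + 476·0.75 + 476·0.05 = 433.600 m².
For T = 1.27 s, need A₂ = 0.161·V/T = 0.161·5236/1.27 = 663.776 sabins.
Additional absorption ΔA = 663.776 − 433.600 = 230.2 sabins.

230.2 sabins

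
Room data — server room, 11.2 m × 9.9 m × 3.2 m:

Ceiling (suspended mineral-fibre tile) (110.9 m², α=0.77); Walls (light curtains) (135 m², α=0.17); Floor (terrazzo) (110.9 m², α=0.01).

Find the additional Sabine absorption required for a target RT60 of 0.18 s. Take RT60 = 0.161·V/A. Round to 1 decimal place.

Summing Sᵢαᵢ: 85.393 + 22.950 + 1.109 → A₁ = 109.452 sabins.
For T = 0.18 s, need A₂ = 0.161·V/T = 0.161·354.816/0.18 = 317.363 sabins.
ΔA = A₂ − A₁ = 317.363 − 109.452 = 207.9 sabins.

207.9 sabins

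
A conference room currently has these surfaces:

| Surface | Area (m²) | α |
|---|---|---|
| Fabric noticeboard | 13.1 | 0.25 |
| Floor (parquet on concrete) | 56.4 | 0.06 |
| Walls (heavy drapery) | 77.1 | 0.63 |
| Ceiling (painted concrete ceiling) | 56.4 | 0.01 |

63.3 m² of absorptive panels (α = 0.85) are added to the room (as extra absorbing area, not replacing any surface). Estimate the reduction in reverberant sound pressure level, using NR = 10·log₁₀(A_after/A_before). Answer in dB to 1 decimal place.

Equivalent absorption area: A_before = 13.1×0.25 + 56.4×0.06 + 77.1×0.63 + 56.4×0.01 = 55.796 m².
Treatment contributes 63.3·0.85 = 53.805 sabins.
New total A_after = 109.601 sabins.
Reduction = 10 log₁₀(A_after/A_before) = 10 log₁₀(1.9643) = 2.9 dB.

2.9 dB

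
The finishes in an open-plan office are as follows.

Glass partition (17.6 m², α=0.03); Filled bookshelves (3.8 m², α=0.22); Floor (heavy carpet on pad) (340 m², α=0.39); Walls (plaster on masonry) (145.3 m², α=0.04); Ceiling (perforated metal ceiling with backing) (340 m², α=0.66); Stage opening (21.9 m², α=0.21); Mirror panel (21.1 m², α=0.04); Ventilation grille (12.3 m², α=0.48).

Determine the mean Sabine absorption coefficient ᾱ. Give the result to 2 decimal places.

S = Σ Sᵢ = 17.6 + 3.8 + 340 + 145.3 + 340 + 21.9 + 21.1 + 12.3 = 902.0 m².
A = 17.6·0.03 + 3.8·0.22 + 340·0.39 + 145.3·0.04 + 340·0.66 + 21.9·0.21 + 21.1·0.04 + 12.3·0.48 = 375.523 sabins.
ᾱ = A/S = 0.42.

0.42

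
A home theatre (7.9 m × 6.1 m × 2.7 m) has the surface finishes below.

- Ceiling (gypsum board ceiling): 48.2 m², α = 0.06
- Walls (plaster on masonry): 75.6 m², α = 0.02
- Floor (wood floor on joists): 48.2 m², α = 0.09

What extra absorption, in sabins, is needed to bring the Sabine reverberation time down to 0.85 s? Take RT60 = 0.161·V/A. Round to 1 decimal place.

Equivalent absorption area: A₁ = 48.2*0.06 + 75.6*0.02 + 48.2*0.09 = 8.742 m².
For T = 0.85 s, need A₂ = 0.161·V/T = 0.161·130.113/0.85 = 24.645 sabins.
ΔA = A₂ − A₁ = 24.645 − 8.742 = 15.9 sabins.

15.9 sabins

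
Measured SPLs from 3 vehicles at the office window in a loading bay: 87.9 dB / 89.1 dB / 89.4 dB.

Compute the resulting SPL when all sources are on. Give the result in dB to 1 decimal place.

93.6 dB

Converting to relative power and adding: 10^(87.9/10) + 10^(89.1/10) + 10^(89.4/10) = 2.3e+09.
Combined level = 10 log₁₀(2.3e+09) = 93.6 dB.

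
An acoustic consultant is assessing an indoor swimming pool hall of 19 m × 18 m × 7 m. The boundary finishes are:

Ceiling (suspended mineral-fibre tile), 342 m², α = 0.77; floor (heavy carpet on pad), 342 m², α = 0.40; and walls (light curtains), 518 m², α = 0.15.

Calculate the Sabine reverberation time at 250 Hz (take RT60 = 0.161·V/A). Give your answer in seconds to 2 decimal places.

0.81 s

Total absorption A = 342*0.77 + 342*0.40 + 518*0.15
  = 263.340 + 136.800 + 77.700 = 477.840 m² sabins.
V = 19·18·7 = 2394 m³.
RT60 = 0.161 · V / A = 0.161 × 2394 / 477.840 = 0.81 s.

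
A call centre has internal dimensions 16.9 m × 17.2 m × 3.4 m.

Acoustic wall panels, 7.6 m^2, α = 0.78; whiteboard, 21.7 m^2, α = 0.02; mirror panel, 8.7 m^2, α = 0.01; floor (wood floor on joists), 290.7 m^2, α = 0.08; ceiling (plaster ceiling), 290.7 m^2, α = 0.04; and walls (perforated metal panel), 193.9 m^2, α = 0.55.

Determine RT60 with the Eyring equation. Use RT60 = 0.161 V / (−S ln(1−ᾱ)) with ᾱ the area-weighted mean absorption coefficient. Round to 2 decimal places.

S = Σ Sᵢ = 813.3 m^2.
Σ(Sᵢαᵢ) = 7.6·0.78 + 21.7·0.02 + 8.7·0.01 + 290.7·0.08 + 290.7·0.04 + 193.9·0.55 = 147.978.
Mean coefficient ᾱ = A/S = 0.1819.
Eyring denominator: −S ln(1−ᾱ) = 163.287.
V = 16.9 × 17.2 × 3.4 = 988.312 m³.
RT60 = 0.161 × 988.312 / 163.287 = 0.97 s.

0.97 seconds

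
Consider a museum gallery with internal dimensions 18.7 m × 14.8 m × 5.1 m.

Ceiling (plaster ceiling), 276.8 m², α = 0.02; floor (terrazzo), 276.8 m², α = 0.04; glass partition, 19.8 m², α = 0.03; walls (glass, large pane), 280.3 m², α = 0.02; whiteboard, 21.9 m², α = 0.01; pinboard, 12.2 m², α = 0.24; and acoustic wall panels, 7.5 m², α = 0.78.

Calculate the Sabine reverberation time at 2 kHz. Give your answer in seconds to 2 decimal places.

Total absorption A = 276.8×0.02 + 276.8×0.04 + 19.8×0.03 + 280.3×0.02 + 21.9×0.01 + 12.2×0.24 + 7.5×0.78
  = 5.536 + 11.072 + 0.594 + 5.606 + 0.219 + 2.928 + 5.850 = 31.805 m² sabins.
Room volume: 1411.476 m³.
T = 0.161 V/A = 0.161·1411.476/31.805 = 7.15 s.

7.15 seconds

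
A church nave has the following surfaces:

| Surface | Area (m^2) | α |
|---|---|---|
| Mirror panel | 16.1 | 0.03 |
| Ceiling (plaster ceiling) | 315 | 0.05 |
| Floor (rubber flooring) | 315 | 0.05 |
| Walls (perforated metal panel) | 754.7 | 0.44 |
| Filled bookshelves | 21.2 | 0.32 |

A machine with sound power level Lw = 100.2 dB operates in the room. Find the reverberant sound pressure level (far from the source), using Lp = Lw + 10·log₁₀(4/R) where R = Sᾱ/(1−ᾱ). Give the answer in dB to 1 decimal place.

79.2 dB

Σ(Sᵢαᵢ) = 16.1·0.03 + 315·0.05 + 315·0.05 + 754.7·0.44 + 21.2·0.32 = 370.835; total area S = 1422.0 m^2.
ᾱ = 370.835/1422.0 = 0.2608; R = Sᾱ/(1−ᾱ) = 370.835/(1−0.2608) = 501.671 m^2.
Lp = Lw + 10 log₁₀(4/R) = 100.2 -20.98 = 79.2 dB.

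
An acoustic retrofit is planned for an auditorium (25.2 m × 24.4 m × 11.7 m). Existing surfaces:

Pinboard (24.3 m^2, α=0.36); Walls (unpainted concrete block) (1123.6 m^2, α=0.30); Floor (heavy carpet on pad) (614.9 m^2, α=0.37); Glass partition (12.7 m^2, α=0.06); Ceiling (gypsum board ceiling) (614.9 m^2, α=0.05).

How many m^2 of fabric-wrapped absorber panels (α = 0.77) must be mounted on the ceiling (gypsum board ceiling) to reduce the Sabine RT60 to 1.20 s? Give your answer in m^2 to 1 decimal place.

Summing Sᵢαᵢ: 8.748 + 337.080 + 227.513 + 0.762 + 30.745 → A₁ = 604.848 sabins.
V = 7194.096 m³. Target absorption A₂ = 0.161 × 7194.096 / 1.20 = 965.208 sabins.
ΔA needed = 965.208 − 604.848 = 360.360 sabins.
Net gain per m^2: Δα = 0.77 − 0.05 = 0.72.
Area = ΔA/Δα = 360.360/0.72 = 500.5 m^2.

500.5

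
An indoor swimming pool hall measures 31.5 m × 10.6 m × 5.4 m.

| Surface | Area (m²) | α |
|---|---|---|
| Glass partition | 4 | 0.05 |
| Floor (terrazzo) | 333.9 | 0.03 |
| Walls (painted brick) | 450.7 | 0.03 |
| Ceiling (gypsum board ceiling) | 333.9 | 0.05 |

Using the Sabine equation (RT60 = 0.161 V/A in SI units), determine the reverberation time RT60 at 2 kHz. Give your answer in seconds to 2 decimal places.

7.18 sec

Total absorption A = 4*0.05 + 333.9*0.03 + 450.7*0.03 + 333.9*0.05
  = 0.200 + 10.017 + 13.521 + 16.695 = 40.433 m² sabins.
Room volume: 1803.06 m³.
T = 0.161 V/A = 0.161·1803.06/40.433 = 7.18 s.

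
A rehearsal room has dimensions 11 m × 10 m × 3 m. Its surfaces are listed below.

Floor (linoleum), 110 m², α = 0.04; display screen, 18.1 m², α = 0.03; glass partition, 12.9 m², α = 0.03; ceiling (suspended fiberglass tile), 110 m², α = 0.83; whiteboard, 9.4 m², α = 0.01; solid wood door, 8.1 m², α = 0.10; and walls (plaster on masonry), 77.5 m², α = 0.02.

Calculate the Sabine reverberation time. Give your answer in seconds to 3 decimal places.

0.536 s

Equivalent absorption area: A = 110*0.04 + 18.1*0.03 + 12.9*0.03 + 110*0.83 + 9.4*0.01 + 8.1*0.10 + 77.5*0.02 = 99.084 m².
Volume V = 11 × 10 × 3 = 330 m³.
RT60 = 0.161 · V / A = 0.161 × 330 / 99.084 = 0.536 s.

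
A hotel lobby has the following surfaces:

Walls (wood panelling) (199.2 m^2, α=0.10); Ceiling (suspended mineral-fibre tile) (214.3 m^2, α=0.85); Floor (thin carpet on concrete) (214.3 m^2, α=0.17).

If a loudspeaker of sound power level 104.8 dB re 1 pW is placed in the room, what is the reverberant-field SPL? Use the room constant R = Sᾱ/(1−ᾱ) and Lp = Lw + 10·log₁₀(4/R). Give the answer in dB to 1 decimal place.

85.0 dB

A = 238.506 sabins; S = 627.8 m^2.
ᾱ = 0.3799, so room constant R = A/(1−ᾱ) = 384.625 m^2.
Lp = Lw + 10 log₁₀(4/R) = 104.8 -19.83 = 85.0 dB.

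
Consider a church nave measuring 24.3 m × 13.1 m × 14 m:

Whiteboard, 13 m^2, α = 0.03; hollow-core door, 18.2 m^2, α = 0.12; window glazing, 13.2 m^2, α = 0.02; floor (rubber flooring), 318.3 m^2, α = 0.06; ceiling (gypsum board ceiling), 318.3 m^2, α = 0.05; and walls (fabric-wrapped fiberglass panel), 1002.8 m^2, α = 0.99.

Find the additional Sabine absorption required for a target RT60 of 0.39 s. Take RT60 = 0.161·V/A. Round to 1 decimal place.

809.2 sabins

Total absorption A₁ = 13·0.03 + 18.2·0.12 + 13.2·0.02 + 318.3·0.06 + 318.3·0.05 + 1002.8·0.99
  = 0.390 + 2.184 + 0.264 + 19.098 + 15.915 + 992.772 = 1030.623 m^2 sabins.
For T = 0.39 s, need A₂ = 0.161·V/T = 0.161·4456.62/0.39 = 1839.784 sabins.
Shortfall: 1839.784 − 1030.623 = 809.2 sabins.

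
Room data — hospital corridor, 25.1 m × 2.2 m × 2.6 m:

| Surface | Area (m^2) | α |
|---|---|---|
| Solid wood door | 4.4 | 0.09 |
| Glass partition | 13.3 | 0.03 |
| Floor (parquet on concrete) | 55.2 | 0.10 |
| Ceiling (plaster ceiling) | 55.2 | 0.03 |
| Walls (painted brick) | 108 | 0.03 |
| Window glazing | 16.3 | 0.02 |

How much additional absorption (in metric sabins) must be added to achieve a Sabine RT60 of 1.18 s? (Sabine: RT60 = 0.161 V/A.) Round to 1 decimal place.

Equivalent absorption area: A₁ = 4.4×0.09 + 13.3×0.03 + 55.2×0.10 + 55.2×0.03 + 108×0.03 + 16.3×0.02 = 11.537 m^2.
Target A₂ = 0.161·143.572/1.18 = 19.589 sabins (V = 143.572 m³).
Additional absorption ΔA = 19.589 − 11.537 = 8.1 sabins.

8.1 sabins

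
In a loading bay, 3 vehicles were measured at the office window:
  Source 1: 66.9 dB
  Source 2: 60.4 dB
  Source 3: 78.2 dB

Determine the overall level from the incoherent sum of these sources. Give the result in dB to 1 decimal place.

78.6 dB

Sum in the linear (power) domain: Σ 10^(Lᵢ/10) = 10^(66.9/10) + 10^(60.4/10) + 10^(78.2/10) = 7.206e+07.
Combined level = 10 log₁₀(7.206e+07) = 78.6 dB.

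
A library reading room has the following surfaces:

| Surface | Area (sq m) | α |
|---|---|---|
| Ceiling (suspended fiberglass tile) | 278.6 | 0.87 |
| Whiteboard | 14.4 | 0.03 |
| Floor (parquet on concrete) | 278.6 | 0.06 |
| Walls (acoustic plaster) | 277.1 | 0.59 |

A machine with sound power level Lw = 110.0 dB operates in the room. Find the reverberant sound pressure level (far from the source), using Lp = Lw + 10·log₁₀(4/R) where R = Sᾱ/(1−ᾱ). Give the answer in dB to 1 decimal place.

86.8 dB

A = 423.019 sabins; S = 848.7 sq m.
ᾱ = 423.019/848.7 = 0.4984; R = Sᾱ/(1−ᾱ) = 423.019/(1−0.4984) = 843.339 sq m.
Lp = Lw + 10 log₁₀(4/R) = 110.0 -23.24 = 86.8 dB.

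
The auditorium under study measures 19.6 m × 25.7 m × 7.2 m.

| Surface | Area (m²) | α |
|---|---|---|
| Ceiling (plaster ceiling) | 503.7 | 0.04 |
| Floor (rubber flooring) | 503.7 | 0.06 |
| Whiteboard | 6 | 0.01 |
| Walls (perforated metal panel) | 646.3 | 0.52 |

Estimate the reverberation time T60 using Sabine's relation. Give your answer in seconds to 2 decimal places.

1.51 s

A = Σ Sᵢαᵢ = 503.7*0.04 + 503.7*0.06 + 6*0.01 + 646.3*0.52 = 386.506 sabins.
Volume V = 19.6 × 25.7 × 7.2 = 3626.784 m³.
Sabine: RT60 = 0.161 × 3626.784 / 386.506 = 1.51 s.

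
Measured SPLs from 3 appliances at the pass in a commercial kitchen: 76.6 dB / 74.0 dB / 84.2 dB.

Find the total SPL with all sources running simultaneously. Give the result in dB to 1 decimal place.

85.2 dB

Σ 10^(Lᵢ/10) = 3.339e+08.
L_total = 10·log₁₀(3.339e+08) = 85.2 dB.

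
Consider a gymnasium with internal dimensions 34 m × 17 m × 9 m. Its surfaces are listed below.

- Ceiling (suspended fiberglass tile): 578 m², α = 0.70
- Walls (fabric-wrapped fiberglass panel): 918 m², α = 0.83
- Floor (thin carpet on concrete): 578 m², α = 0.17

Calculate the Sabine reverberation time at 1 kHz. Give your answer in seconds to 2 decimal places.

Summing Sᵢαᵢ: 404.600 + 761.940 + 98.260 → A = 1264.800 sabins.
Volume V = 34 × 17 × 9 = 5202 m³.
T = 0.161 V/A = 0.161·5202/1264.800 = 0.66 s.

0.66 s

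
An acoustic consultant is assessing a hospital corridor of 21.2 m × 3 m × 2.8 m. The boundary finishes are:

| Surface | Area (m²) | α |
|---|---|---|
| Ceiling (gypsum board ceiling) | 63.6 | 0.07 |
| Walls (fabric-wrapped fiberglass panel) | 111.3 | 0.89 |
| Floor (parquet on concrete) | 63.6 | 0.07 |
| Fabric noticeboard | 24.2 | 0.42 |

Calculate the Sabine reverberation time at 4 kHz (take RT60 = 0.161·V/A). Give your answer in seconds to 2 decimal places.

0.24 s

Summing Sᵢαᵢ: 4.452 + 99.057 + 4.452 + 10.164 → A = 118.125 sabins.
Room volume: 178.08 m³.
T = 0.161 V/A = 0.161·178.08/118.125 = 0.24 s.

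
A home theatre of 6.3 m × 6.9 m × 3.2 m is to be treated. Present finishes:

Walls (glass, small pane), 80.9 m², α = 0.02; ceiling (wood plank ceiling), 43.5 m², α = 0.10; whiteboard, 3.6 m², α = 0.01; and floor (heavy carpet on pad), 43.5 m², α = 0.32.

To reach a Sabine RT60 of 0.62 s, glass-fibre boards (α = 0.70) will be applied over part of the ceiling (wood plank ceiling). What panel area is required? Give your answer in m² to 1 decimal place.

Summing Sᵢαᵢ: 1.618 + 4.350 + 0.036 + 13.920 → A₁ = 19.924 sabins.
V = 139.104 m³. Target absorption A₂ = 0.161 × 139.104 / 0.62 = 36.122 sabins.
ΔA needed = 36.122 − 19.924 = 16.198 sabins.
Net gain per m²: Δα = 0.70 − 0.10 = 0.60.
Area = ΔA/Δα = 16.198/0.60 = 27.0 m².

27.0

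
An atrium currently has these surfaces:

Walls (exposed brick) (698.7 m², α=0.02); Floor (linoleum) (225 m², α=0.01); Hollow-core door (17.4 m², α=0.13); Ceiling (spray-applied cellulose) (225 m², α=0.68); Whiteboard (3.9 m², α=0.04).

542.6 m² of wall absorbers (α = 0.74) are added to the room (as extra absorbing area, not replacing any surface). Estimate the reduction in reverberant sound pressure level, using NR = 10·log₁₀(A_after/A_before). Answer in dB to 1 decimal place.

5.2 dB

Total absorption A_before = 698.7*0.02 + 225*0.01 + 17.4*0.13 + 225*0.68 + 3.9*0.04
  = 13.974 + 2.250 + 2.262 + 153.000 + 0.156 = 171.642 m² sabins.
Treatment contributes 542.6·0.74 = 401.524 sabins.
New total A_after = 573.166 sabins.
NR = 10·log₁₀(573.166/171.642) = 5.2 dB.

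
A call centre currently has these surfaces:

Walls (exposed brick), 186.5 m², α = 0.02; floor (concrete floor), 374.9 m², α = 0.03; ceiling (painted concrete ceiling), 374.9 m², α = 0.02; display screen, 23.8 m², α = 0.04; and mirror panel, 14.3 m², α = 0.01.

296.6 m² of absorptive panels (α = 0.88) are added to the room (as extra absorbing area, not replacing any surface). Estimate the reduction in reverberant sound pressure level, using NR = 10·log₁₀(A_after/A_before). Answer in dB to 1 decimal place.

A_before = Σ Sᵢαᵢ = 186.5·0.02 + 374.9·0.03 + 374.9·0.02 + 23.8·0.04 + 14.3·0.01 = 23.570 sabins.
Added absorption = 296.6 × 0.88 = 261.008 sabins.
New total A_after = 284.578 sabins.
Reduction = 10 log₁₀(A_after/A_before) = 10 log₁₀(12.0737) = 10.8 dB.

10.8 dB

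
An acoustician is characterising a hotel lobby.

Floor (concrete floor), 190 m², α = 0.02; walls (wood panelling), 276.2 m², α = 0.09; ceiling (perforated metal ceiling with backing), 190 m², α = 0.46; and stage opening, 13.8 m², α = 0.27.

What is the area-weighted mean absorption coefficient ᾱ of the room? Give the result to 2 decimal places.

Total surface area S = 670.0 m².
Σ(Sᵢαᵢ) = 190×0.02 + 276.2×0.09 + 190×0.46 + 13.8×0.27 = 119.784.
ᾱ = A/S = 0.18.

0.18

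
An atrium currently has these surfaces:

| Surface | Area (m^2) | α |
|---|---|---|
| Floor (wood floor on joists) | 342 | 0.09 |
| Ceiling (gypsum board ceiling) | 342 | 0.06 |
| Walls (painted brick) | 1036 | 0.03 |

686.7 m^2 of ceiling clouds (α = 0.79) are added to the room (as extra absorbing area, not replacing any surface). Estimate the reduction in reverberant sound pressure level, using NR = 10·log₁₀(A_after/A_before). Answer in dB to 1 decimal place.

Total absorption A_before = 342·0.09 + 342·0.06 + 1036·0.03
  = 30.780 + 20.520 + 31.080 = 82.380 m^2 sabins.
Treatment contributes 686.7·0.79 = 542.493 sabins.
A_after = 82.380 + 542.493 = 624.873 sabins.
NR = 10·log₁₀(624.873/82.380) = 8.8 dB.

8.8 dB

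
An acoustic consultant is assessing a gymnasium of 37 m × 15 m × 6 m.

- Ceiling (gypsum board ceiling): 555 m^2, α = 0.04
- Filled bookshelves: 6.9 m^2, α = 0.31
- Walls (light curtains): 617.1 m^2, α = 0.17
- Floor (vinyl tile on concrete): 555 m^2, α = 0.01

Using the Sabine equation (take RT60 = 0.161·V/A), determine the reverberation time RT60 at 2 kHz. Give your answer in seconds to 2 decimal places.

Summing Sᵢαᵢ: 22.200 + 2.139 + 104.907 + 5.550 → A = 134.796 sabins.
Room volume: 3330 m³.
T = 0.161 V/A = 0.161·3330/134.796 = 3.98 s.

3.98 s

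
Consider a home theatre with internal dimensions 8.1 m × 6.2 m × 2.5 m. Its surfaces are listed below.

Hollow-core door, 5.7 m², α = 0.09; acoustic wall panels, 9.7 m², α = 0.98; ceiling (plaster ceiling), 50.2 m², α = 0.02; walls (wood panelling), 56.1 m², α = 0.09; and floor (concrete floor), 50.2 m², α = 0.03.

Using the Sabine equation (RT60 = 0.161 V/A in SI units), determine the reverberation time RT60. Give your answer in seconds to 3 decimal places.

Summing Sᵢαᵢ: 0.513 + 9.506 + 1.004 + 5.049 + 1.506 → A = 17.578 sabins.
Room volume: 125.55 m³.
RT60 = 0.161 · V / A = 0.161 × 125.55 / 17.578 = 1.150 s.

1.150 s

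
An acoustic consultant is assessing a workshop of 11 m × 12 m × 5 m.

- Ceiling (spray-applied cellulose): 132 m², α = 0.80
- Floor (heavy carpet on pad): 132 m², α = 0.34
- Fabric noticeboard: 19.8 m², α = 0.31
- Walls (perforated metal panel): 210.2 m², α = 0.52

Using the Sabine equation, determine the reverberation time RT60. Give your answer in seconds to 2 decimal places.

A = Σ Sᵢαᵢ = 132·0.80 + 132·0.34 + 19.8·0.31 + 210.2·0.52 = 265.922 sabins.
V = 11·12·5 = 660 m³.
T = 0.161 V/A = 0.161·660/265.922 = 0.40 s.

0.40 sec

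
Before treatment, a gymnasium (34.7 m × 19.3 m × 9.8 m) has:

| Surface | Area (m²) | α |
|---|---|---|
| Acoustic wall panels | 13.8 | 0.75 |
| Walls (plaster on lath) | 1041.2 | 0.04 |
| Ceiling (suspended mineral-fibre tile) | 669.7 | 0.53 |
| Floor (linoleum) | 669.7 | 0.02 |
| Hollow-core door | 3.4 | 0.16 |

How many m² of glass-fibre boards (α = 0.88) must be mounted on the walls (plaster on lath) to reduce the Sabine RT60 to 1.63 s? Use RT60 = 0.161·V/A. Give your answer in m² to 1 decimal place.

Equivalent absorption area: A₁ = 13.8×0.75 + 1041.2×0.04 + 669.7×0.53 + 669.7×0.02 + 3.4×0.16 = 420.877 m².
Required A₂ = 0.161·6563.158/1.63 = 648.263 sabins.
Absorption to add: 648.263 − 420.877 = 227.386 sabins.
Each m² of panel replacing the walls (plaster on lath) adds (0.88 − 0.04) = 0.84 sabins.
Panel area = 227.386 / 0.84 = 270.7 m².

270.7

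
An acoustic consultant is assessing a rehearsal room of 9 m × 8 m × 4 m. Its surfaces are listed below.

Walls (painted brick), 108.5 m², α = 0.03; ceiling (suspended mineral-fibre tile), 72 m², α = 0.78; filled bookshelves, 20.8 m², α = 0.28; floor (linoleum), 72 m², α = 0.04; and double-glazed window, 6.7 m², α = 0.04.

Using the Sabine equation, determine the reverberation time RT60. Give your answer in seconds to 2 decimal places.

Summing Sᵢαᵢ: 3.255 + 56.160 + 5.824 + 2.880 + 0.268 → A = 68.387 sabins.
Room volume: 288 m³.
Sabine: RT60 = 0.161 × 288 / 68.387 = 0.68 s.

0.68 s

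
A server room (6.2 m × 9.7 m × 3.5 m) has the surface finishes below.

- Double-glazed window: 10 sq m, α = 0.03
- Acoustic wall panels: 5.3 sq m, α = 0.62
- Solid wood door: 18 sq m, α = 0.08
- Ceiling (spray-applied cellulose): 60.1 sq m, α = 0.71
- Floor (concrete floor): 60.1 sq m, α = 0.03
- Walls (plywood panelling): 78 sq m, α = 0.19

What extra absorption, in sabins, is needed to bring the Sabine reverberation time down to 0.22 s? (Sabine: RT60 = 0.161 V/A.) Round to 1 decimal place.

89.7 sabins

A₁ = Σ Sᵢαᵢ = 10×0.03 + 5.3×0.62 + 18×0.08 + 60.1×0.71 + 60.1×0.03 + 78×0.19 = 64.320 sabins.
V = 210.49 m³. Required absorption A₂ = 0.161 × 210.49 / 0.22 = 154.040 sabins.
Additional absorption ΔA = 154.040 − 64.320 = 89.7 sabins.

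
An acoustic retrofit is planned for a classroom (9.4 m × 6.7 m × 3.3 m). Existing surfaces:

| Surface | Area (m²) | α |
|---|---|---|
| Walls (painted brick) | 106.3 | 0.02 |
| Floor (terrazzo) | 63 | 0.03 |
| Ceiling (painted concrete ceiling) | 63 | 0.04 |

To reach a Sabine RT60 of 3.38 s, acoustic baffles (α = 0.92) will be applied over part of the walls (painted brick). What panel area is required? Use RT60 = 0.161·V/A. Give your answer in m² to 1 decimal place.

3.7

Equivalent absorption area: A₁ = 106.3·0.02 + 63·0.03 + 63·0.04 = 6.536 m².
Required A₂ = 0.161·207.834/3.38 = 9.900 sabins.
ΔA needed = 9.900 − 6.536 = 3.364 sabins.
Each m² of panel replacing the walls (painted brick) adds (0.92 − 0.02) = 0.90 sabins.
Panel area = 3.364 / 0.90 = 3.7 m².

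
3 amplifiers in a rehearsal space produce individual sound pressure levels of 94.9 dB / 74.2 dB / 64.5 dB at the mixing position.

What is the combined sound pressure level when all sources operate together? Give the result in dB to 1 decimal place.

Σ 10^(Lᵢ/10) = 3.119e+09.
L_total = 10·log₁₀(3.119e+09) = 94.9 dB.

94.9 dB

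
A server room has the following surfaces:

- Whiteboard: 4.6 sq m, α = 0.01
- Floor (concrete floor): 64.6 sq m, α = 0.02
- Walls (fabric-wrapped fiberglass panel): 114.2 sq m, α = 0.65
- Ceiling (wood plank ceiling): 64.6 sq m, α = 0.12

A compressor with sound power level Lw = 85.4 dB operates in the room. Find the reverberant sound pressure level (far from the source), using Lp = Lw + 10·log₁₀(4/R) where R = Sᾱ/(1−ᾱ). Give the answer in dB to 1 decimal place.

70.4 dB

Σ(Sᵢαᵢ) = 4.6·0.01 + 64.6·0.02 + 114.2·0.65 + 64.6·0.12 = 83.320; total area S = 248.0 sq m.
ᾱ = 83.320/248.0 = 0.3360; R = Sᾱ/(1−ᾱ) = 83.320/(1−0.3360) = 125.482 sq m.
Lp = 85.4 + 10·log₁₀(4/125.482) = 85.4 + (-14.97) = 70.4 dB.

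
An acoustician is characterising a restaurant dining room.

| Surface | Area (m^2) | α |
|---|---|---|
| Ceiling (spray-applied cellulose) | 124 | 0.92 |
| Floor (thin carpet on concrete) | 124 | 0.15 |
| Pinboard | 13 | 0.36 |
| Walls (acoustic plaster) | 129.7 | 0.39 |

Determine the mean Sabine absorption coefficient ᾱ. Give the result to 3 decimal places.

S = Σ Sᵢ = 124 + 124 + 13 + 129.7 = 390.7 m^2.
A = 124·0.92 + 124·0.15 + 13·0.36 + 129.7·0.39 = 187.943 sabins.
ᾱ = 187.943 / 390.7 = 0.481.

0.481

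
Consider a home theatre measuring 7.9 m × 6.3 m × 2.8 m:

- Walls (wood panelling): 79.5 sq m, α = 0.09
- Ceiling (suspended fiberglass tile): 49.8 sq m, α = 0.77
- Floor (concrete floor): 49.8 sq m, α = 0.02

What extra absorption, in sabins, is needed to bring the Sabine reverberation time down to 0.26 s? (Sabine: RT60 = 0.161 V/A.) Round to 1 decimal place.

39.8 sabins

Total absorption A₁ = 79.5·0.09 + 49.8·0.77 + 49.8·0.02
  = 7.155 + 38.346 + 0.996 = 46.497 sq m sabins.
V = 139.356 m³. Required absorption A₂ = 0.161 × 139.356 / 0.26 = 86.294 sabins.
ΔA = A₂ − A₁ = 86.294 − 46.497 = 39.8 sabins.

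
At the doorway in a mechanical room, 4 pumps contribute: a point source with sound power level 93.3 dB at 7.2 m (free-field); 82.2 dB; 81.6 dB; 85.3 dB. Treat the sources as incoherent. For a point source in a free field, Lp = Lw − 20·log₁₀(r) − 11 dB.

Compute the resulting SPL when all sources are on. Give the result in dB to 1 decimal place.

88.1 dB

Source at 7.2 m: Lp = 93.3 − 20·log₁₀(7.2) − 11 = 65.2 dB.
Sum in the linear (power) domain: Σ 10^(Lᵢ/10) = 10^(65.2/10) + 10^(82.2/10) + 10^(81.6/10) + 10^(85.3/10) = 6.527e+08.
Combined level = 10 log₁₀(6.527e+08) = 88.1 dB.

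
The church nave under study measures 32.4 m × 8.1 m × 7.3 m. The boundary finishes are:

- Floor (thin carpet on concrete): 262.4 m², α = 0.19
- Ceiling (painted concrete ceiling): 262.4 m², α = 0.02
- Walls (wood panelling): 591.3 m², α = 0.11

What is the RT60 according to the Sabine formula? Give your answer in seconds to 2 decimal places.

Total absorption A = 262.4·0.19 + 262.4·0.02 + 591.3·0.11
  = 49.856 + 5.248 + 65.043 = 120.147 m² sabins.
Room volume: 1915.812 m³.
Sabine: RT60 = 0.161 × 1915.812 / 120.147 = 2.57 s.

2.57 s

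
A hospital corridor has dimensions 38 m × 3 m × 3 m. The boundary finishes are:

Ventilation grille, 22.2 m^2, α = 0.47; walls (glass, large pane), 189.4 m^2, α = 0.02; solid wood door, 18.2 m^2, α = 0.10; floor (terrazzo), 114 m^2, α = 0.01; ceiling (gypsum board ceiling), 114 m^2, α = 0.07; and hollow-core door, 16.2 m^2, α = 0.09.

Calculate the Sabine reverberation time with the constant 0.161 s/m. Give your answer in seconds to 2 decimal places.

2.07 seconds

A = Σ Sᵢαᵢ = 22.2×0.47 + 189.4×0.02 + 18.2×0.10 + 114×0.01 + 114×0.07 + 16.2×0.09 = 26.620 sabins.
Room volume: 342 m³.
Sabine: RT60 = 0.161 × 342 / 26.620 = 2.07 s.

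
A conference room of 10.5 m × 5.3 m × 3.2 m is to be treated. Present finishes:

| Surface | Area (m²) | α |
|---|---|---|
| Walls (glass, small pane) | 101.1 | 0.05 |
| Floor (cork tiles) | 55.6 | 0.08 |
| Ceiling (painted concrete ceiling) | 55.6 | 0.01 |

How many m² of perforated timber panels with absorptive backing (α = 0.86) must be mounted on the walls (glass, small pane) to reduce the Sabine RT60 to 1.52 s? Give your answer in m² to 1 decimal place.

10.9

Total absorption A₁ = 101.1×0.05 + 55.6×0.08 + 55.6×0.01
  = 5.055 + 4.448 + 0.556 = 10.059 m² sabins.
V = 178.08 m³. Target absorption A₂ = 0.161 × 178.08 / 1.52 = 18.862 sabins.
Absorption to add: 18.862 − 10.059 = 8.803 sabins.
Each m² of panel replacing the walls (glass, small pane) adds (0.86 − 0.05) = 0.81 sabins.
Area = ΔA/Δα = 8.803/0.81 = 10.9 m².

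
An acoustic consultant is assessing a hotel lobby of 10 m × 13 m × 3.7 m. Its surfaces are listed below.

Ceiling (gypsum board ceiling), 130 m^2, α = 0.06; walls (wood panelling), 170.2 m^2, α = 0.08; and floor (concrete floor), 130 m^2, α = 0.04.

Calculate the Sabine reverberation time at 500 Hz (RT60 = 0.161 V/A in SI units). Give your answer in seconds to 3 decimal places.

2.910 sec

Summing Sᵢαᵢ: 7.800 + 13.616 + 5.200 → A = 26.616 sabins.
Room volume: 481 m³.
Sabine: RT60 = 0.161 × 481 / 26.616 = 2.910 s.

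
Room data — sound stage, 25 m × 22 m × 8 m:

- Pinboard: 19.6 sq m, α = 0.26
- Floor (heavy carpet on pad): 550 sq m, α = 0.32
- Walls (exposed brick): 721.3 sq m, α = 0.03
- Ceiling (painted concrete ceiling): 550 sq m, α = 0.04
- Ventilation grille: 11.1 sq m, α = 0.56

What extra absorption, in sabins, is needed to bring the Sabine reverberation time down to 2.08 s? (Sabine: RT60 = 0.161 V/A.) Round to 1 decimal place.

109.6 sabins

Equivalent absorption area: A₁ = 19.6·0.26 + 550·0.32 + 721.3·0.03 + 550·0.04 + 11.1·0.56 = 230.951 sq m.
For T = 2.08 s, need A₂ = 0.161·V/T = 0.161·4400/2.08 = 340.577 sabins.
ΔA = A₂ − A₁ = 340.577 − 230.951 = 109.6 sabins.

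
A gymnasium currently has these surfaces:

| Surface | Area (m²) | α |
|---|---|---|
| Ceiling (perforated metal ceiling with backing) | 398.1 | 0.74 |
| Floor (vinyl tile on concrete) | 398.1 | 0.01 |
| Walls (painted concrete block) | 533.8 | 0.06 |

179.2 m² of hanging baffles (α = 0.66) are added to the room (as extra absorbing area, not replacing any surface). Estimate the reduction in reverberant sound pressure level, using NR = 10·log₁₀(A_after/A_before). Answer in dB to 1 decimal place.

Total absorption A_before = 398.1×0.74 + 398.1×0.01 + 533.8×0.06
  = 294.594 + 3.981 + 32.028 = 330.603 m² sabins.
Added absorption = 179.2 × 0.66 = 118.272 sabins.
New total A_after = 448.875 sabins.
NR = 10·log₁₀(448.875/330.603) = 1.3 dB.

1.3 dB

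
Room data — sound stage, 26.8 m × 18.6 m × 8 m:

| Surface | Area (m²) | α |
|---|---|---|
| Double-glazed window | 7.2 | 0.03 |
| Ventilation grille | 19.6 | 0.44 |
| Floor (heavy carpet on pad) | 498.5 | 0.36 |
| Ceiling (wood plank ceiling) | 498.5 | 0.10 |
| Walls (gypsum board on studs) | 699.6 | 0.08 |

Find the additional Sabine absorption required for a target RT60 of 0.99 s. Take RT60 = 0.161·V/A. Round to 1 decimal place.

Total absorption A₁ = 7.2*0.03 + 19.6*0.44 + 498.5*0.36 + 498.5*0.10 + 699.6*0.08
  = 0.216 + 8.624 + 179.460 + 49.850 + 55.968 = 294.118 m² sabins.
V = 3987.84 m³. Required absorption A₂ = 0.161 × 3987.84 / 0.99 = 648.528 sabins.
Shortfall: 648.528 − 294.118 = 354.4 sabins.

354.4 sabins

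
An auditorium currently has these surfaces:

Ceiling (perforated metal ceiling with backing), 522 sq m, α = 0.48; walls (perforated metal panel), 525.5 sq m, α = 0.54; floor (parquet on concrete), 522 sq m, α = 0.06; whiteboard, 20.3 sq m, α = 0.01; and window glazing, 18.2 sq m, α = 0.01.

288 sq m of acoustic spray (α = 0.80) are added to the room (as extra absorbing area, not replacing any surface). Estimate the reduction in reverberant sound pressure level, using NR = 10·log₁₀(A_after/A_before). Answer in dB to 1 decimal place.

1.5 dB

A_before = Σ Sᵢαᵢ = 522·0.48 + 525.5·0.54 + 522·0.06 + 20.3·0.01 + 18.2·0.01 = 566.035 sabins.
Added absorption = 288 × 0.80 = 230.400 sabins.
A_after = 566.035 + 230.400 = 796.435 sabins.
NR = 10·log₁₀(796.435/566.035) = 1.5 dB.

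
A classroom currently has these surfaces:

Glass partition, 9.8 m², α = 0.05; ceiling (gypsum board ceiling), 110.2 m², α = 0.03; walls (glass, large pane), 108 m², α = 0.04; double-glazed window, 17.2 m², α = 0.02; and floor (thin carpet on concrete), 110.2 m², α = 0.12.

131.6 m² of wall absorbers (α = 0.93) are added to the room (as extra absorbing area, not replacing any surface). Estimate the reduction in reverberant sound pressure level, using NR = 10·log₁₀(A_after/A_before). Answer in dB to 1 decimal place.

Summing Sᵢαᵢ: 0.490 + 3.306 + 4.320 + 0.344 + 13.224 → A_before = 21.684 sabins.
Added absorption = 131.6 × 0.93 = 122.388 sabins.
New total A_after = 144.072 sabins.
Reduction = 10 log₁₀(A_after/A_before) = 10 log₁₀(6.6442) = 8.2 dB.

8.2 dB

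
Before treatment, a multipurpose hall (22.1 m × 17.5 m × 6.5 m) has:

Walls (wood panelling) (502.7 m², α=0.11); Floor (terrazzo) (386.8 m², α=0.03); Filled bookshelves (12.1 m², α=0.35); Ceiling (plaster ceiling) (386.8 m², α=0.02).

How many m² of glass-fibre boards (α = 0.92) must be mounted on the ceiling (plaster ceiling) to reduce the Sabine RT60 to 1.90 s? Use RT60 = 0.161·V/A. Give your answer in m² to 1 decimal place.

149.1

A₁ = Σ Sᵢαᵢ = 502.7*0.11 + 386.8*0.03 + 12.1*0.35 + 386.8*0.02 = 78.872 sabins.
Required A₂ = 0.161·2513.875/1.90 = 213.018 sabins.
ΔA needed = 213.018 − 78.872 = 134.146 sabins.
Each m² of panel replacing the ceiling (plaster ceiling) adds (0.92 − 0.02) = 0.90 sabins.
Panel area = 134.146 / 0.90 = 149.1 m².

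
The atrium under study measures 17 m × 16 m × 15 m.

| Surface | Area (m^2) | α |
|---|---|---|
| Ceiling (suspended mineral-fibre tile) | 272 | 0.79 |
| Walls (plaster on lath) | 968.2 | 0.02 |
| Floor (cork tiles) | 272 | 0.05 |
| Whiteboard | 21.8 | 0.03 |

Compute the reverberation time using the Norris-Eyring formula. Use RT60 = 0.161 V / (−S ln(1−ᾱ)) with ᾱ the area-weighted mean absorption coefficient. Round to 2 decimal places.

Total surface area S = 272 + 968.2 + 272 + 21.8 = 1534.0 m^2.
Absorption A = 272·0.79 + 968.2·0.02 + 272·0.05 + 21.8·0.03 = 248.498 sabins.
ᾱ = 248.498 / 1534.0 = 0.1620.
Eyring denominator: −S ln(1−ᾱ) = 271.115.
V = 17 × 16 × 15 = 4080 m³.
T = 0.161·V/[−S·ln(1−ᾱ)] = 0.161·4080/271.115 = 2.42 s.

2.42 s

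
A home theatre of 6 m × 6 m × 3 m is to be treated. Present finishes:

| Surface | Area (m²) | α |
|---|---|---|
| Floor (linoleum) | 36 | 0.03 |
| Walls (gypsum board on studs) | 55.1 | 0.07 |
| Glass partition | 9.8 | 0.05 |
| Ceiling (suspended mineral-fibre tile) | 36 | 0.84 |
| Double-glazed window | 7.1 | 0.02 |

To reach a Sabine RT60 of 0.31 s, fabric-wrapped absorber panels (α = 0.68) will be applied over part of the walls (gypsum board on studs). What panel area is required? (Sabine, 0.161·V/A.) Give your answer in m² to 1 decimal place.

33.2

Summing Sᵢαᵢ: 1.080 + 3.857 + 0.490 + 30.240 + 0.142 → A₁ = 35.809 sabins.
Required A₂ = 0.161·108/0.31 = 56.090 sabins.
ΔA needed = 56.090 − 35.809 = 20.281 sabins.
Each m² of panel replacing the walls (gypsum board on studs) adds (0.68 − 0.07) = 0.61 sabins.
Area = ΔA/Δα = 20.281/0.61 = 33.2 m².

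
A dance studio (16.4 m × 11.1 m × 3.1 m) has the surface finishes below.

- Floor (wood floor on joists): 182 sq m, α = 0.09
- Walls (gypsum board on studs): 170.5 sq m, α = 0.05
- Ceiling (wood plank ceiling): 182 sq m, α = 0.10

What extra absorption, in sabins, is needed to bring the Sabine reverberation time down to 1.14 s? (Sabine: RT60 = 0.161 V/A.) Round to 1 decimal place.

A₁ = Σ Sᵢαᵢ = 182×0.09 + 170.5×0.05 + 182×0.10 = 43.105 sabins.
Target A₂ = 0.161·564.324/1.14 = 79.698 sabins (V = 564.324 m³).
ΔA = A₂ − A₁ = 79.698 − 43.105 = 36.6 sabins.

36.6 sabins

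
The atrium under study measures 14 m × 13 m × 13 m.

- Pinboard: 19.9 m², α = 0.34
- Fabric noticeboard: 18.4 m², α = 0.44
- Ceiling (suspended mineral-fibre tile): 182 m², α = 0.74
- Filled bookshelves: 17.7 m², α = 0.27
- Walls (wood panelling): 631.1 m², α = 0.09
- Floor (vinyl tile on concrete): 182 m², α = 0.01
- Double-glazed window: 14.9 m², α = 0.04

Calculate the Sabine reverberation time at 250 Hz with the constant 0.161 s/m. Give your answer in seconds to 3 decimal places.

Total absorption A = 19.9×0.34 + 18.4×0.44 + 182×0.74 + 17.7×0.27 + 631.1×0.09 + 182×0.01 + 14.9×0.04
  = 6.766 + 8.096 + 134.680 + 4.779 + 56.799 + 1.820 + 0.596 = 213.536 m² sabins.
V = 14·13·13 = 2366 m³.
RT60 = 0.161 · V / A = 0.161 × 2366 / 213.536 = 1.784 s.

1.784 seconds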